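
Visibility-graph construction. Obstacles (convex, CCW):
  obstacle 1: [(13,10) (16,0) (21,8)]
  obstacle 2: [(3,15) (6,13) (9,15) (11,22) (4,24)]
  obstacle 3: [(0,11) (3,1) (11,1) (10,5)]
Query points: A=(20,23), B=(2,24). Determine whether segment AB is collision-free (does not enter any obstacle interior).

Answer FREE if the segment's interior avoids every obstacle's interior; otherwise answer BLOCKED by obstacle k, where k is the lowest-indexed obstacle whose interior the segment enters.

BLOCKED by obstacle 2

Obstacle 1 [(13,10) (16,0) (21,8)]:
  edge (13,10)–(16,0): clear
  edge (16,0)–(21,8): clear
  edge (21,8)–(13,10): clear
  midpoint (11,47/2) outside
  → clear
Obstacle 2 [(3,15) (6,13) (9,15) (11,22) (4,24)]:
  edge (3,15)–(6,13): clear
  edge (6,13)–(9,15): clear
  edge (9,15)–(11,22): clear
  edge (11,22)–(4,24): crosses AB
  edge (4,24)–(3,15): crosses AB
  → BLOCKED
Obstacle 3 [(0,11) (3,1) (11,1) (10,5)]:
  edge (0,11)–(3,1): clear
  edge (3,1)–(11,1): clear
  edge (11,1)–(10,5): clear
  edge (10,5)–(0,11): clear
  midpoint (11,47/2) outside
  → clear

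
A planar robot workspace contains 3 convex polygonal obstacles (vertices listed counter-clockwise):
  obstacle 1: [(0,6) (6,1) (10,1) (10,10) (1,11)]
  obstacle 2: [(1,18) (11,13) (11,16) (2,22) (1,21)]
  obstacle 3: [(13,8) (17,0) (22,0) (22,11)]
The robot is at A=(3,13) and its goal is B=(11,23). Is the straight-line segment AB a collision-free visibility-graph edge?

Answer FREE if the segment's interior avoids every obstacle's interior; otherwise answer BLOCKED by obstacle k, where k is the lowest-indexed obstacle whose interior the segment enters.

Obstacle 1 [(0,6) (6,1) (10,1) (10,10) (1,11)]:
  edge (0,6)–(6,1): clear
  edge (6,1)–(10,1): clear
  edge (10,1)–(10,10): clear
  edge (10,10)–(1,11): clear
  edge (1,11)–(0,6): clear
  midpoint (7,18) outside
  → clear
Obstacle 2 [(1,18) (11,13) (11,16) (2,22) (1,21)]:
  edge (1,18)–(11,13): crosses AB
  edge (11,13)–(11,16): clear
  edge (11,16)–(2,22): crosses AB
  edge (2,22)–(1,21): clear
  edge (1,21)–(1,18): clear
  → BLOCKED
Obstacle 3 [(13,8) (17,0) (22,0) (22,11)]:
  edge (13,8)–(17,0): clear
  edge (17,0)–(22,0): clear
  edge (22,0)–(22,11): clear
  edge (22,11)–(13,8): clear
  midpoint (7,18) outside
  → clear

BLOCKED by obstacle 2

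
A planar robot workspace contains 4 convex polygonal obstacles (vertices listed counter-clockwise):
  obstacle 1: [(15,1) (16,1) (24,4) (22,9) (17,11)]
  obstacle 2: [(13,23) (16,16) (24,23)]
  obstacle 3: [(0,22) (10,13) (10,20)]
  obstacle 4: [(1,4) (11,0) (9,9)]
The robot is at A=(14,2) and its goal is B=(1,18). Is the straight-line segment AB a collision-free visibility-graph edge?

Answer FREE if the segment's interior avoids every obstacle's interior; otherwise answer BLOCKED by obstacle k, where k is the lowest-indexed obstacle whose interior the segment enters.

BLOCKED by obstacle 4

Obstacle 1 [(15,1) (16,1) (24,4) (22,9) (17,11)]:
  edge (15,1)–(16,1): clear
  edge (16,1)–(24,4): clear
  edge (24,4)–(22,9): clear
  edge (22,9)–(17,11): clear
  edge (17,11)–(15,1): clear
  midpoint (15/2,10) outside
  → clear
Obstacle 2 [(13,23) (16,16) (24,23)]:
  edge (13,23)–(16,16): clear
  edge (16,16)–(24,23): clear
  edge (24,23)–(13,23): clear
  midpoint (15/2,10) outside
  → clear
Obstacle 3 [(0,22) (10,13) (10,20)]:
  edge (0,22)–(10,13): clear
  edge (10,13)–(10,20): clear
  edge (10,20)–(0,22): clear
  midpoint (15/2,10) outside
  → clear
Obstacle 4 [(1,4) (11,0) (9,9)]:
  edge (1,4)–(11,0): clear
  edge (11,0)–(9,9): crosses AB
  edge (9,9)–(1,4): crosses AB
  → BLOCKED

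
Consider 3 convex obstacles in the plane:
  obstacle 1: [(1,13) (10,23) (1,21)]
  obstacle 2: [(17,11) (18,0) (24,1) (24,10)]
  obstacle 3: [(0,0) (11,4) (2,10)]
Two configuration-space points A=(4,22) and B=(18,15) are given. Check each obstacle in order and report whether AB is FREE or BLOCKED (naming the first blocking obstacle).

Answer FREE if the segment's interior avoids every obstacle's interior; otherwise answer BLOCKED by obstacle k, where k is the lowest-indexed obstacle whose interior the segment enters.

BLOCKED by obstacle 1

Obstacle 1 [(1,13) (10,23) (1,21)]:
  edge (1,13)–(10,23): crosses AB
  edge (10,23)–(1,21): crosses AB
  edge (1,21)–(1,13): clear
  → BLOCKED
Obstacle 2 [(17,11) (18,0) (24,1) (24,10)]:
  edge (17,11)–(18,0): clear
  edge (18,0)–(24,1): clear
  edge (24,1)–(24,10): clear
  edge (24,10)–(17,11): clear
  midpoint (11,37/2) outside
  → clear
Obstacle 3 [(0,0) (11,4) (2,10)]:
  edge (0,0)–(11,4): clear
  edge (11,4)–(2,10): clear
  edge (2,10)–(0,0): clear
  midpoint (11,37/2) outside
  → clear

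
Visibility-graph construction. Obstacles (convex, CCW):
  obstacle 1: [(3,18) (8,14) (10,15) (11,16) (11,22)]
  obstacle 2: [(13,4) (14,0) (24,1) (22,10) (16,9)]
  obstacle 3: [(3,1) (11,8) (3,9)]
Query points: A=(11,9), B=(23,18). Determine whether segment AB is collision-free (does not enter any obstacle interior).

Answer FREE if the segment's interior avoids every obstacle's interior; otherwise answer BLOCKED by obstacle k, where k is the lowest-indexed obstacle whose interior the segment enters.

Obstacle 1 [(3,18) (8,14) (10,15) (11,16) (11,22)]:
  edge (3,18)–(8,14): clear
  edge (8,14)–(10,15): clear
  edge (10,15)–(11,16): clear
  edge (11,16)–(11,22): clear
  edge (11,22)–(3,18): clear
  midpoint (17,27/2) outside
  → clear
Obstacle 2 [(13,4) (14,0) (24,1) (22,10) (16,9)]:
  edge (13,4)–(14,0): clear
  edge (14,0)–(24,1): clear
  edge (24,1)–(22,10): clear
  edge (22,10)–(16,9): clear
  edge (16,9)–(13,4): clear
  midpoint (17,27/2) outside
  → clear
Obstacle 3 [(3,1) (11,8) (3,9)]:
  edge (3,1)–(11,8): clear
  edge (11,8)–(3,9): clear
  edge (3,9)–(3,1): clear
  midpoint (17,27/2) outside
  → clear

FREE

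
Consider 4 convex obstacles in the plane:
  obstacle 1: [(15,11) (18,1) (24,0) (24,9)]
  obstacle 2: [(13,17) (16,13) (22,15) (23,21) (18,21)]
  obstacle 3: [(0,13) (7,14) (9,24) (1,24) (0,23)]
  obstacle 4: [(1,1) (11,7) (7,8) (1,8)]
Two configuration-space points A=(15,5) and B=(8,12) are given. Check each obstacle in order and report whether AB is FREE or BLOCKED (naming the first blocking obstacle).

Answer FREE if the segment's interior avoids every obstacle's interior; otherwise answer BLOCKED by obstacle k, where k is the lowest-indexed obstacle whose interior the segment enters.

Obstacle 1 [(15,11) (18,1) (24,0) (24,9)]:
  edge (15,11)–(18,1): clear
  edge (18,1)–(24,0): clear
  edge (24,0)–(24,9): clear
  edge (24,9)–(15,11): clear
  midpoint (23/2,17/2) outside
  → clear
Obstacle 2 [(13,17) (16,13) (22,15) (23,21) (18,21)]:
  edge (13,17)–(16,13): clear
  edge (16,13)–(22,15): clear
  edge (22,15)–(23,21): clear
  edge (23,21)–(18,21): clear
  edge (18,21)–(13,17): clear
  midpoint (23/2,17/2) outside
  → clear
Obstacle 3 [(0,13) (7,14) (9,24) (1,24) (0,23)]:
  edge (0,13)–(7,14): clear
  edge (7,14)–(9,24): clear
  edge (9,24)–(1,24): clear
  edge (1,24)–(0,23): clear
  edge (0,23)–(0,13): clear
  midpoint (23/2,17/2) outside
  → clear
Obstacle 4 [(1,1) (11,7) (7,8) (1,8)]:
  edge (1,1)–(11,7): clear
  edge (11,7)–(7,8): clear
  edge (7,8)–(1,8): clear
  edge (1,8)–(1,1): clear
  midpoint (23/2,17/2) outside
  → clear

FREE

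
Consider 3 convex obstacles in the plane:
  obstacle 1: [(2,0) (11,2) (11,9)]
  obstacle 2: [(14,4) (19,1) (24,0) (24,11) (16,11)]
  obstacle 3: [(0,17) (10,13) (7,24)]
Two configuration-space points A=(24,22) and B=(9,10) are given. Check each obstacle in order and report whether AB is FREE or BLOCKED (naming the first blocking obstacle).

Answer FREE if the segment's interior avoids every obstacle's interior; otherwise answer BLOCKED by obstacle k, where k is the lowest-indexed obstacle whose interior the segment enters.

FREE

Obstacle 1 [(2,0) (11,2) (11,9)]:
  edge (2,0)–(11,2): clear
  edge (11,2)–(11,9): clear
  edge (11,9)–(2,0): clear
  midpoint (33/2,16) outside
  → clear
Obstacle 2 [(14,4) (19,1) (24,0) (24,11) (16,11)]:
  edge (14,4)–(19,1): clear
  edge (19,1)–(24,0): clear
  edge (24,0)–(24,11): clear
  edge (24,11)–(16,11): clear
  edge (16,11)–(14,4): clear
  midpoint (33/2,16) outside
  → clear
Obstacle 3 [(0,17) (10,13) (7,24)]:
  edge (0,17)–(10,13): clear
  edge (10,13)–(7,24): clear
  edge (7,24)–(0,17): clear
  midpoint (33/2,16) outside
  → clear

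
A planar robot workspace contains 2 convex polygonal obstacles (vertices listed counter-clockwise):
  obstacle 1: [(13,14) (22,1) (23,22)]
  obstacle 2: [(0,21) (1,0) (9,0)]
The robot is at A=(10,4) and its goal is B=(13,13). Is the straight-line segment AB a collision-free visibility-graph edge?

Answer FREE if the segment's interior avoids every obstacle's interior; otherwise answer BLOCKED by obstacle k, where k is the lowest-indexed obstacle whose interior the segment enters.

Obstacle 1 [(13,14) (22,1) (23,22)]:
  edge (13,14)–(22,1): clear
  edge (22,1)–(23,22): clear
  edge (23,22)–(13,14): clear
  midpoint (23/2,17/2) outside
  → clear
Obstacle 2 [(0,21) (1,0) (9,0)]:
  edge (0,21)–(1,0): clear
  edge (1,0)–(9,0): clear
  edge (9,0)–(0,21): clear
  midpoint (23/2,17/2) outside
  → clear

FREE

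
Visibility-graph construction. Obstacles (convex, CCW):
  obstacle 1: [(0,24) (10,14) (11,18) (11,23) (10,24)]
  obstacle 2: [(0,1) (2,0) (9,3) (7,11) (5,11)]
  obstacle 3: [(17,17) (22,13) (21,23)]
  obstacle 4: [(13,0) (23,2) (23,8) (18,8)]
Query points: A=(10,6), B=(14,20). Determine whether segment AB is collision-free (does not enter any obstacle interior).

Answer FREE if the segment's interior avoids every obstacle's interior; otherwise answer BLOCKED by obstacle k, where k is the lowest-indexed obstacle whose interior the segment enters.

FREE

Obstacle 1 [(0,24) (10,14) (11,18) (11,23) (10,24)]:
  edge (0,24)–(10,14): clear
  edge (10,14)–(11,18): clear
  edge (11,18)–(11,23): clear
  edge (11,23)–(10,24): clear
  edge (10,24)–(0,24): clear
  midpoint (12,13) outside
  → clear
Obstacle 2 [(0,1) (2,0) (9,3) (7,11) (5,11)]:
  edge (0,1)–(2,0): clear
  edge (2,0)–(9,3): clear
  edge (9,3)–(7,11): clear
  edge (7,11)–(5,11): clear
  edge (5,11)–(0,1): clear
  midpoint (12,13) outside
  → clear
Obstacle 3 [(17,17) (22,13) (21,23)]:
  edge (17,17)–(22,13): clear
  edge (22,13)–(21,23): clear
  edge (21,23)–(17,17): clear
  midpoint (12,13) outside
  → clear
Obstacle 4 [(13,0) (23,2) (23,8) (18,8)]:
  edge (13,0)–(23,2): clear
  edge (23,2)–(23,8): clear
  edge (23,8)–(18,8): clear
  edge (18,8)–(13,0): clear
  midpoint (12,13) outside
  → clear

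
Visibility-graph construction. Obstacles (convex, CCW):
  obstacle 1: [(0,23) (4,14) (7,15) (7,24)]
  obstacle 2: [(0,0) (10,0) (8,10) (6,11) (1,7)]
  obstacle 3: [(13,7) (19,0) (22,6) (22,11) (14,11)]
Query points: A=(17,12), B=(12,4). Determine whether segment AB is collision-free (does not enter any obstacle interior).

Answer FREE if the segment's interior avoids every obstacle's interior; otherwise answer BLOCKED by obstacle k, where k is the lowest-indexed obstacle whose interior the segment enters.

Obstacle 1 [(0,23) (4,14) (7,15) (7,24)]:
  edge (0,23)–(4,14): clear
  edge (4,14)–(7,15): clear
  edge (7,15)–(7,24): clear
  edge (7,24)–(0,23): clear
  midpoint (29/2,8) outside
  → clear
Obstacle 2 [(0,0) (10,0) (8,10) (6,11) (1,7)]:
  edge (0,0)–(10,0): clear
  edge (10,0)–(8,10): clear
  edge (8,10)–(6,11): clear
  edge (6,11)–(1,7): clear
  edge (1,7)–(0,0): clear
  midpoint (29/2,8) outside
  → clear
Obstacle 3 [(13,7) (19,0) (22,6) (22,11) (14,11)]:
  edge (13,7)–(19,0): crosses AB
  edge (19,0)–(22,6): clear
  edge (22,6)–(22,11): clear
  edge (22,11)–(14,11): crosses AB
  edge (14,11)–(13,7): clear
  → BLOCKED

BLOCKED by obstacle 3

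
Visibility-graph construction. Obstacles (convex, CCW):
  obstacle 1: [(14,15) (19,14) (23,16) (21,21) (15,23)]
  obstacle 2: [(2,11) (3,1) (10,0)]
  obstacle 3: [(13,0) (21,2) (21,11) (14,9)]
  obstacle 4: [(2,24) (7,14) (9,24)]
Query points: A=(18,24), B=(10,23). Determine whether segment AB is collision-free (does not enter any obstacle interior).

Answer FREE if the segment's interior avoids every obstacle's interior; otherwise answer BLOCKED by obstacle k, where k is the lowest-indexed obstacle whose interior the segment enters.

FREE

Obstacle 1 [(14,15) (19,14) (23,16) (21,21) (15,23)]:
  edge (14,15)–(19,14): clear
  edge (19,14)–(23,16): clear
  edge (23,16)–(21,21): clear
  edge (21,21)–(15,23): clear
  edge (15,23)–(14,15): clear
  midpoint (14,47/2) outside
  → clear
Obstacle 2 [(2,11) (3,1) (10,0)]:
  edge (2,11)–(3,1): clear
  edge (3,1)–(10,0): clear
  edge (10,0)–(2,11): clear
  midpoint (14,47/2) outside
  → clear
Obstacle 3 [(13,0) (21,2) (21,11) (14,9)]:
  edge (13,0)–(21,2): clear
  edge (21,2)–(21,11): clear
  edge (21,11)–(14,9): clear
  edge (14,9)–(13,0): clear
  midpoint (14,47/2) outside
  → clear
Obstacle 4 [(2,24) (7,14) (9,24)]:
  edge (2,24)–(7,14): clear
  edge (7,14)–(9,24): clear
  edge (9,24)–(2,24): clear
  midpoint (14,47/2) outside
  → clear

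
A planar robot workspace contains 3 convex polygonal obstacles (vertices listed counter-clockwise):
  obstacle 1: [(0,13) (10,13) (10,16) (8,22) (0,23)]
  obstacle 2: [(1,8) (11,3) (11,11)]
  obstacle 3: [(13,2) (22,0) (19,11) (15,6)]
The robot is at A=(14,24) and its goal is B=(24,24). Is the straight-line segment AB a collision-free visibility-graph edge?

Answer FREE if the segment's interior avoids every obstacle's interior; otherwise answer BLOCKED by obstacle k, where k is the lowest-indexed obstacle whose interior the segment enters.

Obstacle 1 [(0,13) (10,13) (10,16) (8,22) (0,23)]:
  edge (0,13)–(10,13): clear
  edge (10,13)–(10,16): clear
  edge (10,16)–(8,22): clear
  edge (8,22)–(0,23): clear
  edge (0,23)–(0,13): clear
  midpoint (19,24) outside
  → clear
Obstacle 2 [(1,8) (11,3) (11,11)]:
  edge (1,8)–(11,3): clear
  edge (11,3)–(11,11): clear
  edge (11,11)–(1,8): clear
  midpoint (19,24) outside
  → clear
Obstacle 3 [(13,2) (22,0) (19,11) (15,6)]:
  edge (13,2)–(22,0): clear
  edge (22,0)–(19,11): clear
  edge (19,11)–(15,6): clear
  edge (15,6)–(13,2): clear
  midpoint (19,24) outside
  → clear

FREE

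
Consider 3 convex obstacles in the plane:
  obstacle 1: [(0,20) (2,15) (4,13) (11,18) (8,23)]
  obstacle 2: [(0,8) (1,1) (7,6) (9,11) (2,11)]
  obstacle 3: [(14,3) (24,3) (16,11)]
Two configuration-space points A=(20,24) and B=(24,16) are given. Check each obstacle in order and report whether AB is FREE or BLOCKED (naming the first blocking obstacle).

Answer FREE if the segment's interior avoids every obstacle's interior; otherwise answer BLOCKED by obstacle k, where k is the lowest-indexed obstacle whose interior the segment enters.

FREE

Obstacle 1 [(0,20) (2,15) (4,13) (11,18) (8,23)]:
  edge (0,20)–(2,15): clear
  edge (2,15)–(4,13): clear
  edge (4,13)–(11,18): clear
  edge (11,18)–(8,23): clear
  edge (8,23)–(0,20): clear
  midpoint (22,20) outside
  → clear
Obstacle 2 [(0,8) (1,1) (7,6) (9,11) (2,11)]:
  edge (0,8)–(1,1): clear
  edge (1,1)–(7,6): clear
  edge (7,6)–(9,11): clear
  edge (9,11)–(2,11): clear
  edge (2,11)–(0,8): clear
  midpoint (22,20) outside
  → clear
Obstacle 3 [(14,3) (24,3) (16,11)]:
  edge (14,3)–(24,3): clear
  edge (24,3)–(16,11): clear
  edge (16,11)–(14,3): clear
  midpoint (22,20) outside
  → clear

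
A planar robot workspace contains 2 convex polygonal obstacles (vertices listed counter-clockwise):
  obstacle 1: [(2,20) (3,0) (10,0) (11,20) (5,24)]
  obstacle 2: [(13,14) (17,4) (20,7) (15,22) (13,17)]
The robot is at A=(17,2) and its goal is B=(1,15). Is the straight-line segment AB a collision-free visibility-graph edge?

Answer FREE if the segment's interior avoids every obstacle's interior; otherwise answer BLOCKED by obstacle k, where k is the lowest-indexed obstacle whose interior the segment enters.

BLOCKED by obstacle 1

Obstacle 1 [(2,20) (3,0) (10,0) (11,20) (5,24)]:
  edge (2,20)–(3,0): crosses AB
  edge (3,0)–(10,0): clear
  edge (10,0)–(11,20): crosses AB
  edge (11,20)–(5,24): clear
  edge (5,24)–(2,20): clear
  → BLOCKED
Obstacle 2 [(13,14) (17,4) (20,7) (15,22) (13,17)]:
  edge (13,14)–(17,4): clear
  edge (17,4)–(20,7): clear
  edge (20,7)–(15,22): clear
  edge (15,22)–(13,17): clear
  edge (13,17)–(13,14): clear
  midpoint (9,17/2) outside
  → clear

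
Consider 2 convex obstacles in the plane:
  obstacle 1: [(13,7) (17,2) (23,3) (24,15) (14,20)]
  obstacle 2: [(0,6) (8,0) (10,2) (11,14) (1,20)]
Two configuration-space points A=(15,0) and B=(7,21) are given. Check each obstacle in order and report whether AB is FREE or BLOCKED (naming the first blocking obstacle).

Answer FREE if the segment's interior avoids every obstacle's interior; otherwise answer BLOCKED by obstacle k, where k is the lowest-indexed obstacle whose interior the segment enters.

Obstacle 1 [(13,7) (17,2) (23,3) (24,15) (14,20)]:
  edge (13,7)–(17,2): clear
  edge (17,2)–(23,3): clear
  edge (23,3)–(24,15): clear
  edge (24,15)–(14,20): clear
  edge (14,20)–(13,7): clear
  midpoint (11,21/2) outside
  → clear
Obstacle 2 [(0,6) (8,0) (10,2) (11,14) (1,20)]:
  edge (0,6)–(8,0): clear
  edge (8,0)–(10,2): clear
  edge (10,2)–(11,14): crosses AB
  edge (11,14)–(1,20): crosses AB
  edge (1,20)–(0,6): clear
  → BLOCKED

BLOCKED by obstacle 2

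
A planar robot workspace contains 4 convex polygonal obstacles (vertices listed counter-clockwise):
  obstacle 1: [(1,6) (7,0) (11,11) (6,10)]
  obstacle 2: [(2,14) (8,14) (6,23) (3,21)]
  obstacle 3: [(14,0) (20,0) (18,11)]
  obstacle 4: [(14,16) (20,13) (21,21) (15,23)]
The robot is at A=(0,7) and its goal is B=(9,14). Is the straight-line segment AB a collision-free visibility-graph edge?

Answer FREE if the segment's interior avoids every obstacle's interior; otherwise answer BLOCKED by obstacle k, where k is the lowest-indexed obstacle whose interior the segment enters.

Obstacle 1 [(1,6) (7,0) (11,11) (6,10)]:
  edge (1,6)–(7,0): clear
  edge (7,0)–(11,11): clear
  edge (11,11)–(6,10): clear
  edge (6,10)–(1,6): clear
  midpoint (9/2,21/2) outside
  → clear
Obstacle 2 [(2,14) (8,14) (6,23) (3,21)]:
  edge (2,14)–(8,14): clear
  edge (8,14)–(6,23): clear
  edge (6,23)–(3,21): clear
  edge (3,21)–(2,14): clear
  midpoint (9/2,21/2) outside
  → clear
Obstacle 3 [(14,0) (20,0) (18,11)]:
  edge (14,0)–(20,0): clear
  edge (20,0)–(18,11): clear
  edge (18,11)–(14,0): clear
  midpoint (9/2,21/2) outside
  → clear
Obstacle 4 [(14,16) (20,13) (21,21) (15,23)]:
  edge (14,16)–(20,13): clear
  edge (20,13)–(21,21): clear
  edge (21,21)–(15,23): clear
  edge (15,23)–(14,16): clear
  midpoint (9/2,21/2) outside
  → clear

FREE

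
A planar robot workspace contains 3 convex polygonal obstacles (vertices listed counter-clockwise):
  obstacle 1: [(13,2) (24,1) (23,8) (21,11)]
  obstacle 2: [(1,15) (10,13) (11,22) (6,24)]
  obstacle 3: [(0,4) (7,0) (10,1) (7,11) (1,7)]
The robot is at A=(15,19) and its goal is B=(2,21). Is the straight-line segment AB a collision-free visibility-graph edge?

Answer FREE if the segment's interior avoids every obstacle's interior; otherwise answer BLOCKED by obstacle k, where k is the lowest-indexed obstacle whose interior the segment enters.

BLOCKED by obstacle 2

Obstacle 1 [(13,2) (24,1) (23,8) (21,11)]:
  edge (13,2)–(24,1): clear
  edge (24,1)–(23,8): clear
  edge (23,8)–(21,11): clear
  edge (21,11)–(13,2): clear
  midpoint (17/2,20) outside
  → clear
Obstacle 2 [(1,15) (10,13) (11,22) (6,24)]:
  edge (1,15)–(10,13): clear
  edge (10,13)–(11,22): crosses AB
  edge (11,22)–(6,24): clear
  edge (6,24)–(1,15): crosses AB
  → BLOCKED
Obstacle 3 [(0,4) (7,0) (10,1) (7,11) (1,7)]:
  edge (0,4)–(7,0): clear
  edge (7,0)–(10,1): clear
  edge (10,1)–(7,11): clear
  edge (7,11)–(1,7): clear
  edge (1,7)–(0,4): clear
  midpoint (17/2,20) outside
  → clear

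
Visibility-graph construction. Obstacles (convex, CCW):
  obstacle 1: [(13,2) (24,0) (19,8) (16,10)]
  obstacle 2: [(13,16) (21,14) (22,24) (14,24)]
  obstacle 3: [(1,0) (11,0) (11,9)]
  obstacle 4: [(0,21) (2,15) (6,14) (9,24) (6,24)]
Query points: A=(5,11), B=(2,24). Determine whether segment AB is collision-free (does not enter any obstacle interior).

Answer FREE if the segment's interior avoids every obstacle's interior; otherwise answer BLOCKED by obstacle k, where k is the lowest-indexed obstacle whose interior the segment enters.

BLOCKED by obstacle 4

Obstacle 1 [(13,2) (24,0) (19,8) (16,10)]:
  edge (13,2)–(24,0): clear
  edge (24,0)–(19,8): clear
  edge (19,8)–(16,10): clear
  edge (16,10)–(13,2): clear
  midpoint (7/2,35/2) outside
  → clear
Obstacle 2 [(13,16) (21,14) (22,24) (14,24)]:
  edge (13,16)–(21,14): clear
  edge (21,14)–(22,24): clear
  edge (22,24)–(14,24): clear
  edge (14,24)–(13,16): clear
  midpoint (7/2,35/2) outside
  → clear
Obstacle 3 [(1,0) (11,0) (11,9)]:
  edge (1,0)–(11,0): clear
  edge (11,0)–(11,9): clear
  edge (11,9)–(1,0): clear
  midpoint (7/2,35/2) outside
  → clear
Obstacle 4 [(0,21) (2,15) (6,14) (9,24) (6,24)]:
  edge (0,21)–(2,15): clear
  edge (2,15)–(6,14): crosses AB
  edge (6,14)–(9,24): clear
  edge (9,24)–(6,24): clear
  edge (6,24)–(0,21): crosses AB
  → BLOCKED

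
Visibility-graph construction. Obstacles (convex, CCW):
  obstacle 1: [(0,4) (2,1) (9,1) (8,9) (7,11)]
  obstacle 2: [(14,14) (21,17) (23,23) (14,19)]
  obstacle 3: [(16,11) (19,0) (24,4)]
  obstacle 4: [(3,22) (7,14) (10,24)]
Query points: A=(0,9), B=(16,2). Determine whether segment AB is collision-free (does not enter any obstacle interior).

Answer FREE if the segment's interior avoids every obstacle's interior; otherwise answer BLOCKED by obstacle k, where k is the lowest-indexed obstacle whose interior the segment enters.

Obstacle 1 [(0,4) (2,1) (9,1) (8,9) (7,11)]:
  edge (0,4)–(2,1): clear
  edge (2,1)–(9,1): clear
  edge (9,1)–(8,9): crosses AB
  edge (8,9)–(7,11): clear
  edge (7,11)–(0,4): crosses AB
  → BLOCKED
Obstacle 2 [(14,14) (21,17) (23,23) (14,19)]:
  edge (14,14)–(21,17): clear
  edge (21,17)–(23,23): clear
  edge (23,23)–(14,19): clear
  edge (14,19)–(14,14): clear
  midpoint (8,11/2) outside
  → clear
Obstacle 3 [(16,11) (19,0) (24,4)]:
  edge (16,11)–(19,0): clear
  edge (19,0)–(24,4): clear
  edge (24,4)–(16,11): clear
  midpoint (8,11/2) outside
  → clear
Obstacle 4 [(3,22) (7,14) (10,24)]:
  edge (3,22)–(7,14): clear
  edge (7,14)–(10,24): clear
  edge (10,24)–(3,22): clear
  midpoint (8,11/2) outside
  → clear

BLOCKED by obstacle 1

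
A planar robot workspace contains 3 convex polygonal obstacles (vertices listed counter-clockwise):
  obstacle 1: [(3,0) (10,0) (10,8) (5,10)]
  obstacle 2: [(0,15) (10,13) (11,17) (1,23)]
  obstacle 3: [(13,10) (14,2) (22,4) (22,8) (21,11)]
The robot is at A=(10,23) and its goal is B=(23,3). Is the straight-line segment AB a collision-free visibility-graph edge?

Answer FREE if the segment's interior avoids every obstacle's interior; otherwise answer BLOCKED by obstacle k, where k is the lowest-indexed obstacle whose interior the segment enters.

Obstacle 1 [(3,0) (10,0) (10,8) (5,10)]:
  edge (3,0)–(10,0): clear
  edge (10,0)–(10,8): clear
  edge (10,8)–(5,10): clear
  edge (5,10)–(3,0): clear
  midpoint (33/2,13) outside
  → clear
Obstacle 2 [(0,15) (10,13) (11,17) (1,23)]:
  edge (0,15)–(10,13): clear
  edge (10,13)–(11,17): clear
  edge (11,17)–(1,23): clear
  edge (1,23)–(0,15): clear
  midpoint (33/2,13) outside
  → clear
Obstacle 3 [(13,10) (14,2) (22,4) (22,8) (21,11)]:
  edge (13,10)–(14,2): clear
  edge (14,2)–(22,4): clear
  edge (22,4)–(22,8): crosses AB
  edge (22,8)–(21,11): clear
  edge (21,11)–(13,10): crosses AB
  → BLOCKED

BLOCKED by obstacle 3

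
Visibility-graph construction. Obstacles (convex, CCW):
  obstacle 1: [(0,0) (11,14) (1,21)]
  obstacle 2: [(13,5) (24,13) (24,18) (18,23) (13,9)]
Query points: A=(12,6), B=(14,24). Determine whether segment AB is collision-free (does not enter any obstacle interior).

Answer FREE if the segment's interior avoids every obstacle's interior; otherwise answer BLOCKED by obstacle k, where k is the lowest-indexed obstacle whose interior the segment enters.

FREE

Obstacle 1 [(0,0) (11,14) (1,21)]:
  edge (0,0)–(11,14): clear
  edge (11,14)–(1,21): clear
  edge (1,21)–(0,0): clear
  midpoint (13,15) outside
  → clear
Obstacle 2 [(13,5) (24,13) (24,18) (18,23) (13,9)]:
  edge (13,5)–(24,13): clear
  edge (24,13)–(24,18): clear
  edge (24,18)–(18,23): clear
  edge (18,23)–(13,9): clear
  edge (13,9)–(13,5): clear
  midpoint (13,15) outside
  → clear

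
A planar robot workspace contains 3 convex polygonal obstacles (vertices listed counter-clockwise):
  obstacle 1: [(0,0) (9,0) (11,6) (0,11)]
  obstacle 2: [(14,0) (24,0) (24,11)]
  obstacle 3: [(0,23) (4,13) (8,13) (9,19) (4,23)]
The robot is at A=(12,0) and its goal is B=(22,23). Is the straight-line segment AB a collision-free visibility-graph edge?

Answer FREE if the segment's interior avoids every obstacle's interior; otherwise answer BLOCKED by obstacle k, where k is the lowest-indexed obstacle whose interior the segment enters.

FREE

Obstacle 1 [(0,0) (9,0) (11,6) (0,11)]:
  edge (0,0)–(9,0): clear
  edge (9,0)–(11,6): clear
  edge (11,6)–(0,11): clear
  edge (0,11)–(0,0): clear
  midpoint (17,23/2) outside
  → clear
Obstacle 2 [(14,0) (24,0) (24,11)]:
  edge (14,0)–(24,0): clear
  edge (24,0)–(24,11): clear
  edge (24,11)–(14,0): clear
  midpoint (17,23/2) outside
  → clear
Obstacle 3 [(0,23) (4,13) (8,13) (9,19) (4,23)]:
  edge (0,23)–(4,13): clear
  edge (4,13)–(8,13): clear
  edge (8,13)–(9,19): clear
  edge (9,19)–(4,23): clear
  edge (4,23)–(0,23): clear
  midpoint (17,23/2) outside
  → clear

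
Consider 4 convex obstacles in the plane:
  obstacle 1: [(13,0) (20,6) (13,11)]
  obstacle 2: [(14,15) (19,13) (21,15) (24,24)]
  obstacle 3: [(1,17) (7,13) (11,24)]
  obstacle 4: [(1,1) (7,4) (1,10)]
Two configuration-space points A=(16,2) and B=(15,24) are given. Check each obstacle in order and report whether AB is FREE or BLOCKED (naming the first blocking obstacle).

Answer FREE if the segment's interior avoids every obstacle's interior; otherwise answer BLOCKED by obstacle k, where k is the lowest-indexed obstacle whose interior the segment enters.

BLOCKED by obstacle 1

Obstacle 1 [(13,0) (20,6) (13,11)]:
  edge (13,0)–(20,6): crosses AB
  edge (20,6)–(13,11): crosses AB
  edge (13,11)–(13,0): clear
  → BLOCKED
Obstacle 2 [(14,15) (19,13) (21,15) (24,24)]:
  edge (14,15)–(19,13): crosses AB
  edge (19,13)–(21,15): clear
  edge (21,15)–(24,24): clear
  edge (24,24)–(14,15): crosses AB
  → BLOCKED
Obstacle 3 [(1,17) (7,13) (11,24)]:
  edge (1,17)–(7,13): clear
  edge (7,13)–(11,24): clear
  edge (11,24)–(1,17): clear
  midpoint (31/2,13) outside
  → clear
Obstacle 4 [(1,1) (7,4) (1,10)]:
  edge (1,1)–(7,4): clear
  edge (7,4)–(1,10): clear
  edge (1,10)–(1,1): clear
  midpoint (31/2,13) outside
  → clear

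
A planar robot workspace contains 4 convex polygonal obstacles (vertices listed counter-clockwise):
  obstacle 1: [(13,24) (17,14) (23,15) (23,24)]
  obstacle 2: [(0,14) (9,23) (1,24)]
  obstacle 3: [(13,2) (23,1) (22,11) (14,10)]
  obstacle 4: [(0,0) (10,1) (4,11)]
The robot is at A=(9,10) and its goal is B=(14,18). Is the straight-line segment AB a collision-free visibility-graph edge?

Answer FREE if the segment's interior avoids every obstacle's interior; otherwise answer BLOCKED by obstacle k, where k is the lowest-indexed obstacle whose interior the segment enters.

FREE

Obstacle 1 [(13,24) (17,14) (23,15) (23,24)]:
  edge (13,24)–(17,14): clear
  edge (17,14)–(23,15): clear
  edge (23,15)–(23,24): clear
  edge (23,24)–(13,24): clear
  midpoint (23/2,14) outside
  → clear
Obstacle 2 [(0,14) (9,23) (1,24)]:
  edge (0,14)–(9,23): clear
  edge (9,23)–(1,24): clear
  edge (1,24)–(0,14): clear
  midpoint (23/2,14) outside
  → clear
Obstacle 3 [(13,2) (23,1) (22,11) (14,10)]:
  edge (13,2)–(23,1): clear
  edge (23,1)–(22,11): clear
  edge (22,11)–(14,10): clear
  edge (14,10)–(13,2): clear
  midpoint (23/2,14) outside
  → clear
Obstacle 4 [(0,0) (10,1) (4,11)]:
  edge (0,0)–(10,1): clear
  edge (10,1)–(4,11): clear
  edge (4,11)–(0,0): clear
  midpoint (23/2,14) outside
  → clear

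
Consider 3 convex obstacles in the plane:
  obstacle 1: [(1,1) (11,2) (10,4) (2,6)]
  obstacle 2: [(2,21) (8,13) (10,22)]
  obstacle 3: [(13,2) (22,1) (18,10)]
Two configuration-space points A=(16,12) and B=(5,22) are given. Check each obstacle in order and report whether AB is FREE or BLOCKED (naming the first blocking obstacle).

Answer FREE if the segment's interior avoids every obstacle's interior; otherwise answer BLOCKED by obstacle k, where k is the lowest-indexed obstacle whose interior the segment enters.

BLOCKED by obstacle 2

Obstacle 1 [(1,1) (11,2) (10,4) (2,6)]:
  edge (1,1)–(11,2): clear
  edge (11,2)–(10,4): clear
  edge (10,4)–(2,6): clear
  edge (2,6)–(1,1): clear
  midpoint (21/2,17) outside
  → clear
Obstacle 2 [(2,21) (8,13) (10,22)]:
  edge (2,21)–(8,13): clear
  edge (8,13)–(10,22): crosses AB
  edge (10,22)–(2,21): crosses AB
  → BLOCKED
Obstacle 3 [(13,2) (22,1) (18,10)]:
  edge (13,2)–(22,1): clear
  edge (22,1)–(18,10): clear
  edge (18,10)–(13,2): clear
  midpoint (21/2,17) outside
  → clear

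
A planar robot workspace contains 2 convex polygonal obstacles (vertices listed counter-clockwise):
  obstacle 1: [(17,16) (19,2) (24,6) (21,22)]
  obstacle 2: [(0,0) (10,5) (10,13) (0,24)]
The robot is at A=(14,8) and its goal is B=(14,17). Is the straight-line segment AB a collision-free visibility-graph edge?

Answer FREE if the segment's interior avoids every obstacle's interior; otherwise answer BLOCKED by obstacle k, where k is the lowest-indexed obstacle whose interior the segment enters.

FREE

Obstacle 1 [(17,16) (19,2) (24,6) (21,22)]:
  edge (17,16)–(19,2): clear
  edge (19,2)–(24,6): clear
  edge (24,6)–(21,22): clear
  edge (21,22)–(17,16): clear
  midpoint (14,25/2) outside
  → clear
Obstacle 2 [(0,0) (10,5) (10,13) (0,24)]:
  edge (0,0)–(10,5): clear
  edge (10,5)–(10,13): clear
  edge (10,13)–(0,24): clear
  edge (0,24)–(0,0): clear
  midpoint (14,25/2) outside
  → clear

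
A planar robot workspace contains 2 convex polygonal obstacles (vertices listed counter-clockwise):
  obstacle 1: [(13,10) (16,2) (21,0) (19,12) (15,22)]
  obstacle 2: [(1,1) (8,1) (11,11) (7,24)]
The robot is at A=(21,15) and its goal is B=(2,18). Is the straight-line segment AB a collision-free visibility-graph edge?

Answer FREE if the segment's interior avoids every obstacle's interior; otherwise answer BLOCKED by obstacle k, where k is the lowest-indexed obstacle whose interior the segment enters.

Obstacle 1 [(13,10) (16,2) (21,0) (19,12) (15,22)]:
  edge (13,10)–(16,2): clear
  edge (16,2)–(21,0): clear
  edge (21,0)–(19,12): clear
  edge (19,12)–(15,22): crosses AB
  edge (15,22)–(13,10): crosses AB
  → BLOCKED
Obstacle 2 [(1,1) (8,1) (11,11) (7,24)]:
  edge (1,1)–(8,1): clear
  edge (8,1)–(11,11): clear
  edge (11,11)–(7,24): crosses AB
  edge (7,24)–(1,1): crosses AB
  → BLOCKED

BLOCKED by obstacle 1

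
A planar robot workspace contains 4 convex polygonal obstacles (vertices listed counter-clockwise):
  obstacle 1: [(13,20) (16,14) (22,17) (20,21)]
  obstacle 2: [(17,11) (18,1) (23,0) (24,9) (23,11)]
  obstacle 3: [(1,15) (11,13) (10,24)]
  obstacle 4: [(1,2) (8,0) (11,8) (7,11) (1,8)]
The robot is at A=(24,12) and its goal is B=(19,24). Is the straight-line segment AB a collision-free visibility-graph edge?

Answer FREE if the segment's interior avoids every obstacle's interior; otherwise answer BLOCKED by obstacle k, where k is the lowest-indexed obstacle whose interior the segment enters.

BLOCKED by obstacle 1

Obstacle 1 [(13,20) (16,14) (22,17) (20,21)]:
  edge (13,20)–(16,14): clear
  edge (16,14)–(22,17): crosses AB
  edge (22,17)–(20,21): crosses AB
  edge (20,21)–(13,20): clear
  → BLOCKED
Obstacle 2 [(17,11) (18,1) (23,0) (24,9) (23,11)]:
  edge (17,11)–(18,1): clear
  edge (18,1)–(23,0): clear
  edge (23,0)–(24,9): clear
  edge (24,9)–(23,11): clear
  edge (23,11)–(17,11): clear
  midpoint (43/2,18) outside
  → clear
Obstacle 3 [(1,15) (11,13) (10,24)]:
  edge (1,15)–(11,13): clear
  edge (11,13)–(10,24): clear
  edge (10,24)–(1,15): clear
  midpoint (43/2,18) outside
  → clear
Obstacle 4 [(1,2) (8,0) (11,8) (7,11) (1,8)]:
  edge (1,2)–(8,0): clear
  edge (8,0)–(11,8): clear
  edge (11,8)–(7,11): clear
  edge (7,11)–(1,8): clear
  edge (1,8)–(1,2): clear
  midpoint (43/2,18) outside
  → clear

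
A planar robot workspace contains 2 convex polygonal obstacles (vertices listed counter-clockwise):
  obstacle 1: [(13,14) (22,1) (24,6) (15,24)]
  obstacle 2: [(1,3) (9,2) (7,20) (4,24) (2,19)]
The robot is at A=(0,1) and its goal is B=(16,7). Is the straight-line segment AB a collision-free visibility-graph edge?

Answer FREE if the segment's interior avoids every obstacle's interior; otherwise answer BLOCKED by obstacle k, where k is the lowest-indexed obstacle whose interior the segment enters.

BLOCKED by obstacle 2

Obstacle 1 [(13,14) (22,1) (24,6) (15,24)]:
  edge (13,14)–(22,1): clear
  edge (22,1)–(24,6): clear
  edge (24,6)–(15,24): clear
  edge (15,24)–(13,14): clear
  midpoint (8,4) outside
  → clear
Obstacle 2 [(1,3) (9,2) (7,20) (4,24) (2,19)]:
  edge (1,3)–(9,2): crosses AB
  edge (9,2)–(7,20): crosses AB
  edge (7,20)–(4,24): clear
  edge (4,24)–(2,19): clear
  edge (2,19)–(1,3): clear
  → BLOCKED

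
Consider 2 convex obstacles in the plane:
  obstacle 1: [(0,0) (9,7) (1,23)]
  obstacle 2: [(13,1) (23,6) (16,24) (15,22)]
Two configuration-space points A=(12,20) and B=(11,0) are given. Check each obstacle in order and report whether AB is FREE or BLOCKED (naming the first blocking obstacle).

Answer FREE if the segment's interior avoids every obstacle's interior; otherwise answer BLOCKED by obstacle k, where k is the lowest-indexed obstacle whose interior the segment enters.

Obstacle 1 [(0,0) (9,7) (1,23)]:
  edge (0,0)–(9,7): clear
  edge (9,7)–(1,23): clear
  edge (1,23)–(0,0): clear
  midpoint (23/2,10) outside
  → clear
Obstacle 2 [(13,1) (23,6) (16,24) (15,22)]:
  edge (13,1)–(23,6): clear
  edge (23,6)–(16,24): clear
  edge (16,24)–(15,22): clear
  edge (15,22)–(13,1): clear
  midpoint (23/2,10) outside
  → clear

FREE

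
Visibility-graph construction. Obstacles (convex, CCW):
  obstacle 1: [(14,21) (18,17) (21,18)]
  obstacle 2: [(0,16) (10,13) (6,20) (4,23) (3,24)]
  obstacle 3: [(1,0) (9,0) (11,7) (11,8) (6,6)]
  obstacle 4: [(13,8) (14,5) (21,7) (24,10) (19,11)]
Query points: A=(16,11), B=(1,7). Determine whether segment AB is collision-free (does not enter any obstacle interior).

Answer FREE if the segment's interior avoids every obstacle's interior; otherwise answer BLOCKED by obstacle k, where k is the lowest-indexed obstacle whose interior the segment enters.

Obstacle 1 [(14,21) (18,17) (21,18)]:
  edge (14,21)–(18,17): clear
  edge (18,17)–(21,18): clear
  edge (21,18)–(14,21): clear
  midpoint (17/2,9) outside
  → clear
Obstacle 2 [(0,16) (10,13) (6,20) (4,23) (3,24)]:
  edge (0,16)–(10,13): clear
  edge (10,13)–(6,20): clear
  edge (6,20)–(4,23): clear
  edge (4,23)–(3,24): clear
  edge (3,24)–(0,16): clear
  midpoint (17/2,9) outside
  → clear
Obstacle 3 [(1,0) (9,0) (11,7) (11,8) (6,6)]:
  edge (1,0)–(9,0): clear
  edge (9,0)–(11,7): clear
  edge (11,7)–(11,8): clear
  edge (11,8)–(6,6): clear
  edge (6,6)–(1,0): clear
  midpoint (17/2,9) outside
  → clear
Obstacle 4 [(13,8) (14,5) (21,7) (24,10) (19,11)]:
  edge (13,8)–(14,5): clear
  edge (14,5)–(21,7): clear
  edge (21,7)–(24,10): clear
  edge (24,10)–(19,11): clear
  edge (19,11)–(13,8): clear
  midpoint (17/2,9) outside
  → clear

FREE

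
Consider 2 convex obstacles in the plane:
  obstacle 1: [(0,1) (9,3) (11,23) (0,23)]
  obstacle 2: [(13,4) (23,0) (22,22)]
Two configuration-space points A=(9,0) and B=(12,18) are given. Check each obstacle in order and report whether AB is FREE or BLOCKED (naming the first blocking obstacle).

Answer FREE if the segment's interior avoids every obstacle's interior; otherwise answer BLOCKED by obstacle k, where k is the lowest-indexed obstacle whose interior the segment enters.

FREE

Obstacle 1 [(0,1) (9,3) (11,23) (0,23)]:
  edge (0,1)–(9,3): clear
  edge (9,3)–(11,23): clear
  edge (11,23)–(0,23): clear
  edge (0,23)–(0,1): clear
  midpoint (21/2,9) outside
  → clear
Obstacle 2 [(13,4) (23,0) (22,22)]:
  edge (13,4)–(23,0): clear
  edge (23,0)–(22,22): clear
  edge (22,22)–(13,4): clear
  midpoint (21/2,9) outside
  → clear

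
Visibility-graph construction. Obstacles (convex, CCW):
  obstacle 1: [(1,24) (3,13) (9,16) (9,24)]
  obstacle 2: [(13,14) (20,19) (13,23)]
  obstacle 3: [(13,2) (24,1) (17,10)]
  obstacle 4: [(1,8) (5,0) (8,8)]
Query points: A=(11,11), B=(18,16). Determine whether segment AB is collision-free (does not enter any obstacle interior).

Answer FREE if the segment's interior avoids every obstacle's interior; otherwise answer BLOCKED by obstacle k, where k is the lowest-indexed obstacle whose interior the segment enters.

Obstacle 1 [(1,24) (3,13) (9,16) (9,24)]:
  edge (1,24)–(3,13): clear
  edge (3,13)–(9,16): clear
  edge (9,16)–(9,24): clear
  edge (9,24)–(1,24): clear
  midpoint (29/2,27/2) outside
  → clear
Obstacle 2 [(13,14) (20,19) (13,23)]:
  edge (13,14)–(20,19): clear
  edge (20,19)–(13,23): clear
  edge (13,23)–(13,14): clear
  midpoint (29/2,27/2) outside
  → clear
Obstacle 3 [(13,2) (24,1) (17,10)]:
  edge (13,2)–(24,1): clear
  edge (24,1)–(17,10): clear
  edge (17,10)–(13,2): clear
  midpoint (29/2,27/2) outside
  → clear
Obstacle 4 [(1,8) (5,0) (8,8)]:
  edge (1,8)–(5,0): clear
  edge (5,0)–(8,8): clear
  edge (8,8)–(1,8): clear
  midpoint (29/2,27/2) outside
  → clear

FREE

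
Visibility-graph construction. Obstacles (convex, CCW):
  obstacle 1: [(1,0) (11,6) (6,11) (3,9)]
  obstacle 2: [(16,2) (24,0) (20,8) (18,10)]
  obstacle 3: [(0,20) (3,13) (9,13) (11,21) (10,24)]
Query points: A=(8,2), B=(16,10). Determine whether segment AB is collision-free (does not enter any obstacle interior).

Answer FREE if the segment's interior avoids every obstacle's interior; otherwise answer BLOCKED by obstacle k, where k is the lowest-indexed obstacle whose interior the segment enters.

FREE

Obstacle 1 [(1,0) (11,6) (6,11) (3,9)]:
  edge (1,0)–(11,6): clear
  edge (11,6)–(6,11): clear
  edge (6,11)–(3,9): clear
  edge (3,9)–(1,0): clear
  midpoint (12,6) outside
  → clear
Obstacle 2 [(16,2) (24,0) (20,8) (18,10)]:
  edge (16,2)–(24,0): clear
  edge (24,0)–(20,8): clear
  edge (20,8)–(18,10): clear
  edge (18,10)–(16,2): clear
  midpoint (12,6) outside
  → clear
Obstacle 3 [(0,20) (3,13) (9,13) (11,21) (10,24)]:
  edge (0,20)–(3,13): clear
  edge (3,13)–(9,13): clear
  edge (9,13)–(11,21): clear
  edge (11,21)–(10,24): clear
  edge (10,24)–(0,20): clear
  midpoint (12,6) outside
  → clear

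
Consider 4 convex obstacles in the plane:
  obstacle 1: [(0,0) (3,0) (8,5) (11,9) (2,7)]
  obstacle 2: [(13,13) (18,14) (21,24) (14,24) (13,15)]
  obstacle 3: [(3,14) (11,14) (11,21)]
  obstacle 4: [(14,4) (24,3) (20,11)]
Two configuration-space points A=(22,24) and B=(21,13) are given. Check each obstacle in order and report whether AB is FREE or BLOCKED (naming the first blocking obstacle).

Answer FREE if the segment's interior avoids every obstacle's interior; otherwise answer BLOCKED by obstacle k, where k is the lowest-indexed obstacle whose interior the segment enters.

FREE

Obstacle 1 [(0,0) (3,0) (8,5) (11,9) (2,7)]:
  edge (0,0)–(3,0): clear
  edge (3,0)–(8,5): clear
  edge (8,5)–(11,9): clear
  edge (11,9)–(2,7): clear
  edge (2,7)–(0,0): clear
  midpoint (43/2,37/2) outside
  → clear
Obstacle 2 [(13,13) (18,14) (21,24) (14,24) (13,15)]:
  edge (13,13)–(18,14): clear
  edge (18,14)–(21,24): clear
  edge (21,24)–(14,24): clear
  edge (14,24)–(13,15): clear
  edge (13,15)–(13,13): clear
  midpoint (43/2,37/2) outside
  → clear
Obstacle 3 [(3,14) (11,14) (11,21)]:
  edge (3,14)–(11,14): clear
  edge (11,14)–(11,21): clear
  edge (11,21)–(3,14): clear
  midpoint (43/2,37/2) outside
  → clear
Obstacle 4 [(14,4) (24,3) (20,11)]:
  edge (14,4)–(24,3): clear
  edge (24,3)–(20,11): clear
  edge (20,11)–(14,4): clear
  midpoint (43/2,37/2) outside
  → clear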